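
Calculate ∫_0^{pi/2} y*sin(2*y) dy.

Integrate by parts once (u = y, dv = sin(2*y) dy).
An antiderivative is F(y) = -y*cos(2*y)/2 + sin(2*y)/4.
Then F(pi/2) - F(0) = (pi/4) - (0) = pi/4.

pi/4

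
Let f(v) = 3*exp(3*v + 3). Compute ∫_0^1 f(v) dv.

-exp(3) + exp(6)

Let u = 3*v + 3, so du = 3 dv. When v = 0, u = 3; when v = 1, u = 6.
The integral becomes ∫ exp(u) du from 3 to 6, with antiderivative exp(u).
Back in v: F(v) = exp(3*v + 3).
Then F(1) - F(0) = (exp(6)) - (exp(3)) = -exp(3) + exp(6).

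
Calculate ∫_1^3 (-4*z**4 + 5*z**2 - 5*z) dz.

By the power rule, an antiderivative is F(z) = -4*z**5/5 + 5*z**3/3 - 5*z**2/2.
Then F(3) - F(1) = (-1719/10) - (-49/30) = -2554/15.

-2554/15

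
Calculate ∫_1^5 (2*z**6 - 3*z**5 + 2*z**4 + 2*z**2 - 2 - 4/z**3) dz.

8311532/525

By the power rule, an antiderivative is F(z) = 2*z**7/7 - z**6/2 + 2*z**5/5 + 2*z**3/3 - 2*z + 2/z**2.
Then F(5) - F(1) = (16623959/1050) - (179/210) = 8311532/525.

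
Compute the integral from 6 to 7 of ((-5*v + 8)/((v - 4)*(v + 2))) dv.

-8*log(3) + 11*log(2)

Factor the denominator: v**2 - 2*v - 8 = (v + 2)(v - 4).
Partial fractions: (-5*v + 8)/((v - 4)*(v + 2)) = -3/(v + 2) - 2/(v - 4).
An antiderivative is F(v) = -2*log(v - 4) - 3*log(v + 2).
Then F(7) - F(6) = (-8*log(3)) - (-11*log(2)) = -8*log(3) + 11*log(2).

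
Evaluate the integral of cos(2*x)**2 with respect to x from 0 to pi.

pi/2

Use the identity cos^2(2*x) = (1 + cos(4*x))/2.
An antiderivative is F(x) = x/2 + sin(4*x)/8.
Then F(pi) - F(0) = (pi/2) - (0) = pi/2.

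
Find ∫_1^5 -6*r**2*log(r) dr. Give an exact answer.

248/3 - 250*log(5)

Integrate by parts once (u = ln r, dv = -6*r**2 dr).
An antiderivative is F(r) = -2*r**3*(3*log(r) - 1)/3.
Then F(5) - F(1) = (250/3 - 250*log(5)) - (2/3) = 248/3 - 250*log(5).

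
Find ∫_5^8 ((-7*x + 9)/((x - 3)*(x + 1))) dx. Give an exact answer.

-3*log(5) - 4*log(3) + 7*log(2)

Factor the denominator: x**2 - 2*x - 3 = (x + 1)(x - 3).
Partial fractions: (-7*x + 9)/((x - 3)*(x + 1)) = -4/(x + 1) - 3/(x - 3).
An antiderivative is F(x) = -3*log(x - 3) - 4*log(x + 1).
Then F(8) - F(5) = (-8*log(3) - 3*log(5)) - (-7*log(2) - 4*log(3)) = -3*log(5) - 4*log(3) + 7*log(2).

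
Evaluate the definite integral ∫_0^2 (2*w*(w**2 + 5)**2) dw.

Let u = w**2 + 5, so du = 2*w dw. When w = 0, u = 5; when w = 2, u = 9.
The integral becomes ∫ u**2 du from 5 to 9, with antiderivative u**3/3.
Back in w: F(w) = (w**2 + 5)**3/3.
Then F(2) - F(0) = (243) - (125/3) = 604/3.

604/3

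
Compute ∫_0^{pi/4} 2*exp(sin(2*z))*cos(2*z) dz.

-1 + E

Let u = sin(2*z), so du = 2*cos(2*z) dz. When z = 0, u = 0; when z = pi/4, u = 1.
The integral becomes ∫ exp(u) du from 0 to 1, with antiderivative exp(u).
Back in z: F(z) = exp(sin(2*z)).
Then F(pi/4) - F(0) = (E) - (1) = -1 + E.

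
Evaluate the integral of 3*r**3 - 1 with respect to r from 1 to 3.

By the power rule, an antiderivative is F(r) = 3*r**4/4 - r.
Then F(3) - F(1) = (231/4) - (-1/4) = 58.

58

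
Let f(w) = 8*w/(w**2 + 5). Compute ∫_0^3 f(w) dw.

Let u = w**2 + 5, so du = 2*w dw. When w = 0, u = 5; when w = 3, u = 14.
The integral becomes 4·∫ 1/u du from 5 to 14, with antiderivative 4*log(u).
Back in w: F(w) = 4*log(w**2 + 5).
Then F(3) - F(0) = (4*log(2) + 4*log(7)) - (4*log(5)) = -4*log(5) + 4*log(2) + 4*log(7).

-4*log(5) + 4*log(2) + 4*log(7)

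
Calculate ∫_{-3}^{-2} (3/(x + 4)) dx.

log(8)

An antiderivative is F(x) = 3*log(x + 4).
Then F(-2) - F(-3) = (log(8)) - (0) = log(8).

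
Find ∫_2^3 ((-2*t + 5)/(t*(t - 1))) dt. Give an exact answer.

Factor the denominator: t**2 - t = t(t - 1).
Partial fractions: (-2*t + 5)/(t*(t - 1)) = -5/t + 3/(t - 1).
An antiderivative is F(t) = -5*log(t) + 3*log(t - 1).
Then F(3) - F(2) = (-5*log(3) + 3*log(2)) - (-log(32)) = -5*log(3) + 8*log(2).

-5*log(3) + 8*log(2)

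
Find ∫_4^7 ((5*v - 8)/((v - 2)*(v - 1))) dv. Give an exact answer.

Factor the denominator: v**2 - 3*v + 2 = (v - 1)(v - 2).
Partial fractions: (5*v - 8)/((v - 2)*(v - 1)) = 3/(v - 1) + 2/(v - 2).
An antiderivative is F(v) = 2*log(v - 2) + 3*log(v - 1).
Then F(7) - F(4) = (3*log(2) + 2*log(5) + 3*log(3)) - (2*log(2) + 3*log(3)) = log(50).

log(50)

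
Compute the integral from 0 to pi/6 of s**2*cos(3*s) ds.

Integrate by parts twice (u = s^2, dv = cos(3*s) ds).
An antiderivative is F(s) = s**2*sin(3*s)/3 + 2*s*cos(3*s)/9 - 2*sin(3*s)/27.
Then F(pi/6) - F(0) = (-2/27 + pi**2/108) - (0) = -2/27 + pi**2/108.

-2/27 + pi**2/108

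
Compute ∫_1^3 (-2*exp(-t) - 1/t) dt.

An antiderivative is F(t) = -log(t) + 2*exp(-t).
Then F(3) - F(1) = (-log(3) + 2*exp(-3)) - (2*exp(-1)) = -log(3) - 2*exp(-1) + 2*exp(-3).

-log(3) - 2*exp(-1) + 2*exp(-3)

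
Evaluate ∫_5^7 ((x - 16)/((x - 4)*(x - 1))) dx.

log(3/32)

Factor the denominator: x**2 - 5*x + 4 = (x - 1)(x - 4).
Partial fractions: (x - 16)/((x - 4)*(x - 1)) = 5/(x - 1) - 4/(x - 4).
An antiderivative is F(x) = -4*log(x - 4) + 5*log(x - 1).
Then F(7) - F(5) = (log(96)) - (10*log(2)) = log(3/32).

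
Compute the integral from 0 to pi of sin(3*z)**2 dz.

Use the identity sin^2(3*z) = (1 - cos(6*z))/2.
An antiderivative is F(z) = z/2 - sin(6*z)/12.
Then F(pi) - F(0) = (pi/2) - (0) = pi/2.

pi/2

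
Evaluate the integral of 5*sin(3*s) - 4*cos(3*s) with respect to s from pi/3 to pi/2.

An antiderivative is F(s) = -4*sin(3*s)/3 - 5*cos(3*s)/3.
Then F(pi/2) - F(pi/3) = (4/3) - (5/3) = -1/3.

-1/3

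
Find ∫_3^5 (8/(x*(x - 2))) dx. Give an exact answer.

Factor the denominator: x**2 - 2*x = x(x - 2).
Partial fractions: 8/(x*(x - 2)) = -4/x + 4/(x - 2).
An antiderivative is F(x) = -4*log(x) + 4*log(x - 2).
Then F(5) - F(3) = (-4*log(5) + 4*log(3)) - (-log(81)) = -4*log(5) + 8*log(3).

-4*log(5) + 8*log(3)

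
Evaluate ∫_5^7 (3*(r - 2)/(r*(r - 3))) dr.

log(98/25)

Factor the denominator: r**2 - 3*r = r(r - 3).
Partial fractions: 3*(r - 2)/(r*(r - 3)) = 2/r + 1/(r - 3).
An antiderivative is F(r) = 2*log(r) + log(r - 3).
Then F(7) - F(5) = (2*log(2) + 2*log(7)) - (log(50)) = log(98/25).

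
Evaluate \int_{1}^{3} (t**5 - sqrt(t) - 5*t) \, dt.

By the power rule, an antiderivative is F(t) = t**6/6 - 2*t**(3/2)/3 - 5*t**2/2.
Then F(3) - F(1) = (99 - 2*sqrt(3)) - (-3) = 102 - 2*sqrt(3).

102 - 2*sqrt(3)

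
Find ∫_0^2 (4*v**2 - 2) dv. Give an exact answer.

By the power rule, an antiderivative is F(v) = 4*v**3/3 - 2*v.
Then F(2) - F(0) = (20/3) - (0) = 20/3.

20/3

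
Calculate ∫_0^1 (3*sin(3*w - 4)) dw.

cos(4) - cos(1)

Let u = 3*w - 4, so du = 3 dw. When w = 0, u = -4; when w = 1, u = -1.
The integral becomes ∫ sin(u) du from -4 to -1, with antiderivative -cos(u).
Back in w: F(w) = -cos(3*w - 4).
Then F(1) - F(0) = (-cos(1)) - (-cos(4)) = cos(4) - cos(1).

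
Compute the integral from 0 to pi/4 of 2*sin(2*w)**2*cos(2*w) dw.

1/3

Let u = sin(2*w), so du = 2*cos(2*w) dw. When w = 0, u = 0; when w = pi/4, u = 1.
The integral becomes ∫ u**2 du from 0 to 1, with antiderivative u**3/3.
Back in w: F(w) = sin(2*w)**3/3.
Then F(pi/4) - F(0) = (1/3) - (0) = 1/3.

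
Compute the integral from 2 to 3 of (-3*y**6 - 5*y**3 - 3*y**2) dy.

By the power rule, an antiderivative is F(y) = -3*y**7/7 - 5*y**4/4 - y**3.
Then F(3) - F(2) = (-29835/28) - (-580/7) = -27515/28.

-27515/28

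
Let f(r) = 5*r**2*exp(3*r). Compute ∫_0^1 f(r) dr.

Integrate by parts twice (u = r^2, dv = 5*exp(3*r) dr).
An antiderivative is F(r) = (45*r**2 - 30*r + 10)*exp(3*r)/27.
Then F(1) - F(0) = (25*exp(3)/27) - (10/27) = -10/27 + 25*exp(3)/27.

-10/27 + 25*exp(3)/27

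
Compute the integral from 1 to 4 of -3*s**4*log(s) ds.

Integrate by parts once (u = ln s, dv = -3*s**4 ds).
An antiderivative is F(s) = -3*s**5*(5*log(s) - 1)/25.
Then F(4) - F(1) = (3072/25 - 6144*log(2)/5) - (3/25) = 3069/25 - 6144*log(2)/5.

3069/25 - 6144*log(2)/5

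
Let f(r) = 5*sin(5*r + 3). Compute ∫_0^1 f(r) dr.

cos(3) - cos(8)

Let u = 5*r + 3, so du = 5 dr. When r = 0, u = 3; when r = 1, u = 8.
The integral becomes ∫ sin(u) du from 3 to 8, with antiderivative -cos(u).
Back in r: F(r) = -cos(5*r + 3).
Then F(1) - F(0) = (-cos(8)) - (-cos(3)) = cos(3) - cos(8).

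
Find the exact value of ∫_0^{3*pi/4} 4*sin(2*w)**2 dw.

3*pi/2

Use the identity sin^2(2*w) = (1 - cos(4*w))/2.
An antiderivative is F(w) = 2*w - sin(4*w)/2.
Then F(3*pi/4) - F(0) = (3*pi/2) - (0) = 3*pi/2.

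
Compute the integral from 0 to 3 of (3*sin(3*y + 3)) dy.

cos(3) - cos(12)

Let u = 3*y + 3, so du = 3 dy. When y = 0, u = 3; when y = 3, u = 12.
The integral becomes ∫ sin(u) du from 3 to 12, with antiderivative -cos(u).
Back in y: F(y) = -cos(3*y + 3).
Then F(3) - F(0) = (-cos(12)) - (-cos(3)) = cos(3) - cos(12).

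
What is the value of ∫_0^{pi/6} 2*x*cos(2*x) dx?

Integrate by parts once (u = x, dv = 2*cos(2*x) dx).
An antiderivative is F(x) = x*sin(2*x) + cos(2*x)/2.
Then F(pi/6) - F(0) = (1/4 + sqrt(3)*pi/12) - (1/2) = -1/4 + sqrt(3)*pi/12.

-1/4 + sqrt(3)*pi/12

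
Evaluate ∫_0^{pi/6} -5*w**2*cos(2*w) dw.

-5*pi/24 - 5*sqrt(3)*pi**2/144 + 5*sqrt(3)/8

Integrate by parts twice (u = w^2, dv = -5*cos(2*w) dw).
An antiderivative is F(w) = -5*w**2*sin(2*w)/2 - 5*w*cos(2*w)/2 + 5*sin(2*w)/4.
Then F(pi/6) - F(0) = (-5*pi/24 - 5*sqrt(3)*pi**2/144 + 5*sqrt(3)/8) - (0) = -5*pi/24 - 5*sqrt(3)*pi**2/144 + 5*sqrt(3)/8.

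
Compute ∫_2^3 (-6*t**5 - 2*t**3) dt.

By the power rule, an antiderivative is F(t) = -t**6 - t**4/2.
Then F(3) - F(2) = (-1539/2) - (-72) = -1395/2.

-1395/2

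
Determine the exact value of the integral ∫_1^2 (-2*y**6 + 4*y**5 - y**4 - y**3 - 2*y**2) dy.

-3739/420

By the power rule, an antiderivative is F(y) = -2*y**7/7 + 2*y**6/3 - y**5/5 - y**4/4 - 2*y**3/3.
Then F(2) - F(1) = (-1012/105) - (-103/140) = -3739/420.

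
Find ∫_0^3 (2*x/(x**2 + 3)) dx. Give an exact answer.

log(4)

Let u = x**2 + 3, so du = 2*x dx. When x = 0, u = 3; when x = 3, u = 12.
The integral becomes ∫ 1/u du from 3 to 12, with antiderivative log(u).
Back in x: F(x) = log(x**2 + 3).
Then F(3) - F(0) = (log(12)) - (log(3)) = log(4).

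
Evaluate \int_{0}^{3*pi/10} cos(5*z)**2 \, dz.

Use the identity cos^2(5*z) = (1 + cos(10*z))/2.
An antiderivative is F(z) = z/2 + sin(10*z)/20.
Then F(3*pi/10) - F(0) = (3*pi/20) - (0) = 3*pi/20.

3*pi/20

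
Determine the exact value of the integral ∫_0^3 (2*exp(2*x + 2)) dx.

-exp(2) + exp(8)

Let u = 2*x + 2, so du = 2 dx. When x = 0, u = 2; when x = 3, u = 8.
The integral becomes ∫ exp(u) du from 2 to 8, with antiderivative exp(u).
Back in x: F(x) = exp(2*x + 2).
Then F(3) - F(0) = (exp(8)) - (exp(2)) = -exp(2) + exp(8).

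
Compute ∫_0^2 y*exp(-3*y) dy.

(-7 + exp(6))*exp(-6)/9

Integrate by parts once (u = y, dv = exp(-3*y) dy).
An antiderivative is F(y) = (-3*y - 1)*exp(-3*y)/9.
Then F(2) - F(0) = (-7*exp(-6)/9) - (-1/9) = (-7 + exp(6))*exp(-6)/9.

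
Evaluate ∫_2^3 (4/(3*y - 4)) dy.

An antiderivative is F(y) = 4*log(3*y - 4)/3.
Then F(3) - F(2) = (4*log(5)/3) - (4*log(2)/3) = -4*log(2)/3 + 4*log(5)/3.

-4*log(2)/3 + 4*log(5)/3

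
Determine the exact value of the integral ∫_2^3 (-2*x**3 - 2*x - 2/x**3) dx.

-1355/36

By the power rule, an antiderivative is F(x) = -x**4/2 - x**2 + x**(-2).
Then F(3) - F(2) = (-889/18) - (-47/4) = -1355/36.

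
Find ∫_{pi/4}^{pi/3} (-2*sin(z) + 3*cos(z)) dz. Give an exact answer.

An antiderivative is F(z) = 3*sin(z) + 2*cos(z).
Then F(pi/3) - F(pi/4) = (1 + 3*sqrt(3)/2) - (5*sqrt(2)/2) = -5*sqrt(2)/2 + 1 + 3*sqrt(3)/2.

-5*sqrt(2)/2 + 1 + 3*sqrt(3)/2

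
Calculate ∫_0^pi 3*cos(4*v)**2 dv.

Use the identity cos^2(4*v) = (1 + cos(8*v))/2.
An antiderivative is F(v) = 3*v/2 + 3*sin(8*v)/16.
Then F(pi) - F(0) = (3*pi/2) - (0) = 3*pi/2.

3*pi/2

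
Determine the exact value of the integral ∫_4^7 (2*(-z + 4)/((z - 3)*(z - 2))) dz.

Factor the denominator: z**2 - 5*z + 6 = (z - 2)(z - 3).
Partial fractions: 2*(-z + 4)/((z - 3)*(z - 2)) = -4/(z - 2) + 2/(z - 3).
An antiderivative is F(z) = 2*log(z - 3) - 4*log(z - 2).
Then F(7) - F(4) = (-4*log(5) + 4*log(2)) - (-log(16)) = -4*log(5) + 8*log(2).

-4*log(5) + 8*log(2)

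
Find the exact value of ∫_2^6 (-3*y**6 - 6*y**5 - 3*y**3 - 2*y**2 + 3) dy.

By the power rule, an antiderivative is F(y) = -3*y**7/7 - y**6 - 3*y**4/4 - 2*y**3/3 + 3*y.
Then F(6) - F(2) = (-1174086/7) - (-2734/21) = -3519524/21.

-3519524/21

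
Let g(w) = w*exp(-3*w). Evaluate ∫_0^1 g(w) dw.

(-4 + exp(3))*exp(-3)/9

Integrate by parts once (u = w, dv = exp(-3*w) dw).
An antiderivative is F(w) = (-3*w - 1)*exp(-3*w)/9.
Then F(1) - F(0) = (-4*exp(-3)/9) - (-1/9) = (-4 + exp(3))*exp(-3)/9.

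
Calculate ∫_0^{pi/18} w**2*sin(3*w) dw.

Integrate by parts twice (u = w^2, dv = sin(3*w) dw).
An antiderivative is F(w) = -w**2*cos(3*w)/3 + 2*w*sin(3*w)/9 + 2*cos(3*w)/27.
Then F(pi/18) - F(0) = (-sqrt(3)*pi**2/1944 + pi/162 + sqrt(3)/27) - (2/27) = -2/27 - sqrt(3)*pi**2/1944 + pi/162 + sqrt(3)/27.

-2/27 - sqrt(3)*pi**2/1944 + pi/162 + sqrt(3)/27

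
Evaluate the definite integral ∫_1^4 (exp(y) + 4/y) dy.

-exp(1) + 8*log(2) + exp(4)

An antiderivative is F(y) = exp(y) + 4*log(y).
Then F(4) - F(1) = (8*log(2) + exp(4)) - (exp(1)) = -exp(1) + 8*log(2) + exp(4).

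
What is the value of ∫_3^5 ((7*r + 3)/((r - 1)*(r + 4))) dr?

-5*log(7) + 2*log(2) + 10*log(3)

Factor the denominator: r**2 + 3*r - 4 = (r + 4)(r - 1).
Partial fractions: (7*r + 3)/((r - 1)*(r + 4)) = 5/(r + 4) + 2/(r - 1).
An antiderivative is F(r) = 2*log(r - 1) + 5*log(r + 4).
Then F(5) - F(3) = (4*log(2) + 10*log(3)) - (2*log(2) + 5*log(7)) = -5*log(7) + 2*log(2) + 10*log(3).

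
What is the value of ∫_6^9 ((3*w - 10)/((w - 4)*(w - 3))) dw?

Factor the denominator: w**2 - 7*w + 12 = (w - 3)(w - 4).
Partial fractions: (3*w - 10)/((w - 4)*(w - 3)) = 1/(w - 3) + 2/(w - 4).
An antiderivative is F(w) = 2*log(w - 4) + log(w - 3).
Then F(9) - F(6) = (log(2) + log(3) + 2*log(5)) - (log(12)) = log(25/2).

log(25/2)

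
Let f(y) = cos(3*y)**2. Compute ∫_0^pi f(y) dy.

Use the identity cos^2(3*y) = (1 + cos(6*y))/2.
An antiderivative is F(y) = y/2 + sin(6*y)/12.
Then F(pi) - F(0) = (pi/2) - (0) = pi/2.

pi/2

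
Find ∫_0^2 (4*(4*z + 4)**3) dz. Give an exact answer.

Let u = 4*z + 4, so du = 4 dz. When z = 0, u = 4; when z = 2, u = 12.
The integral becomes ∫ u**3 du from 4 to 12, with antiderivative u**4/4.
Back in z: F(z) = (4*z + 4)**4/4.
Then F(2) - F(0) = (5184) - (64) = 5120.

5120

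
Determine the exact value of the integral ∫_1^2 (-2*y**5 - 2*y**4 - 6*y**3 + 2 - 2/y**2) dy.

By the power rule, an antiderivative is F(y) = -y**6/3 - 2*y**5/5 - 3*y**4/2 + 2*y + 2/y.
Then F(2) - F(1) = (-797/15) - (53/30) = -549/10.

-549/10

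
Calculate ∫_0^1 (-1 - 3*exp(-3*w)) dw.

An antiderivative is F(w) = -w + exp(-3*w).
Then F(1) - F(0) = (-1 + exp(-3)) - (1) = -2 + exp(-3).

-2 + exp(-3)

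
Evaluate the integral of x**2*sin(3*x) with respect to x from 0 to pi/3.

Integrate by parts twice (u = x^2, dv = sin(3*x) dx).
An antiderivative is F(x) = -x**2*cos(3*x)/3 + 2*x*sin(3*x)/9 + 2*cos(3*x)/27.
Then F(pi/3) - F(0) = (-2/27 + pi**2/27) - (2/27) = -4/27 + pi**2/27.

-4/27 + pi**2/27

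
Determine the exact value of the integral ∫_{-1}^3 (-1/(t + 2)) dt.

An antiderivative is F(t) = -log(t + 2).
Then F(3) - F(-1) = (-log(5)) - (0) = -log(5).

-log(5)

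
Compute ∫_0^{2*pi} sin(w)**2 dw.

Use the identity sin^2(w) = (1 - cos(2*w))/2.
An antiderivative is F(w) = w/2 - sin(2*w)/4.
Then F(2*pi) - F(0) = (pi) - (0) = pi.

pi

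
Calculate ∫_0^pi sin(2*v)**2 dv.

pi/2

Use the identity sin^2(2*v) = (1 - cos(4*v))/2.
An antiderivative is F(v) = v/2 - sin(4*v)/8.
Then F(pi) - F(0) = (pi/2) - (0) = pi/2.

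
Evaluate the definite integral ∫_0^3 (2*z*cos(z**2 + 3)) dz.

sin(12) - sin(3)

Let u = z**2 + 3, so du = 2*z dz. When z = 0, u = 3; when z = 3, u = 12.
The integral becomes ∫ cos(u) du from 3 to 12, with antiderivative sin(u).
Back in z: F(z) = sin(z**2 + 3).
Then F(3) - F(0) = (sin(12)) - (sin(3)) = sin(12) - sin(3).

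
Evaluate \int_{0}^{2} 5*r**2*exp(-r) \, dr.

10 - 50*exp(-2)

Integrate by parts twice (u = r^2, dv = 5*exp(-r) dr).
An antiderivative is F(r) = (-5*r**2 - 10*r - 10)*exp(-r).
Then F(2) - F(0) = (-50*exp(-2)) - (-10) = 10 - 50*exp(-2).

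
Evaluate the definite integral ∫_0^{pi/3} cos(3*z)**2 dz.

Use the identity cos^2(3*z) = (1 + cos(6*z))/2.
An antiderivative is F(z) = z/2 + sin(6*z)/12.
Then F(pi/3) - F(0) = (pi/6) - (0) = pi/6.

pi/6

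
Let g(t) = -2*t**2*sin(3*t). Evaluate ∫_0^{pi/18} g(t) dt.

Integrate by parts twice (u = t^2, dv = -2*sin(3*t) dt).
An antiderivative is F(t) = 2*t**2*cos(3*t)/3 - 4*t*sin(3*t)/9 - 4*cos(3*t)/27.
Then F(pi/18) - F(0) = (-2*sqrt(3)/27 - pi/81 + sqrt(3)*pi**2/972) - (-4/27) = -2*sqrt(3)/27 - pi/81 + sqrt(3)*pi**2/972 + 4/27.

-2*sqrt(3)/27 - pi/81 + sqrt(3)*pi**2/972 + 4/27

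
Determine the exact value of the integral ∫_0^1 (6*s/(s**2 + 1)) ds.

Let u = s**2 + 1, so du = 2*s ds. When s = 0, u = 1; when s = 1, u = 2.
The integral becomes 3·∫ 1/u du from 1 to 2, with antiderivative 3*log(u).
Back in s: F(s) = 3*log(s**2 + 1).
Then F(1) - F(0) = (log(8)) - (0) = log(8).

log(8)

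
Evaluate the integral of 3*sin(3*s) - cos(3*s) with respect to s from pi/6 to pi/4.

An antiderivative is F(s) = -sin(3*s)/3 - cos(3*s).
Then F(pi/4) - F(pi/6) = (sqrt(2)/3) - (-1/3) = 1/3 + sqrt(2)/3.

1/3 + sqrt(2)/3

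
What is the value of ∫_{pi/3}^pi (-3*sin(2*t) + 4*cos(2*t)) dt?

An antiderivative is F(t) = 2*sin(2*t) + 3*cos(2*t)/2.
Then F(pi) - F(pi/3) = (3/2) - (-3/4 + sqrt(3)) = 9/4 - sqrt(3).

9/4 - sqrt(3)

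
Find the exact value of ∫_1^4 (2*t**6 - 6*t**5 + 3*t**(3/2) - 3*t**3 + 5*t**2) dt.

By the power rule, an antiderivative is F(t) = 2*t**7/7 - t**6 + 6*t**(5/2)/5 - 3*t**4/4 + 5*t**3/3.
Then F(4) - F(1) = (56512/105) - (589/420) = 75153/140.

75153/140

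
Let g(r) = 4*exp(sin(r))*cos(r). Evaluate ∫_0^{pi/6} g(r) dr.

-4 + 4*exp(1/2)

Let u = sin(r), so du = cos(r) dr. When r = 0, u = 0; when r = pi/6, u = 1/2.
The integral becomes 4·∫ exp(u) du from 0 to 1/2, with antiderivative 4*exp(u).
Back in r: F(r) = 4*exp(sin(r)).
Then F(pi/6) - F(0) = (4*exp(1/2)) - (4) = -4 + 4*exp(1/2).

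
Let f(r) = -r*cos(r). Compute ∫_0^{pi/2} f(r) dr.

Integrate by parts once (u = r, dv = -cos(r) dr).
An antiderivative is F(r) = -r*sin(r) - cos(r).
Then F(pi/2) - F(0) = (-pi/2) - (-1) = 1 - pi/2.

1 - pi/2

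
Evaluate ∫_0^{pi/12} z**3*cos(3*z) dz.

-sqrt(2)/27 - sqrt(2)*pi/108 + sqrt(2)*pi**3/10368 + sqrt(2)*pi**2/864 + 2/27

Integrate by parts 3 times (u = z^3, dv = cos(3*z) dz).
An antiderivative is F(z) = z**3*sin(3*z)/3 + z**2*cos(3*z)/3 - 2*z*sin(3*z)/9 - 2*cos(3*z)/27.
Then F(pi/12) - F(0) = (sqrt(2)*(-384 - 96*pi + pi**3 + 12*pi**2)/10368) - (-2/27) = -sqrt(2)/27 - sqrt(2)*pi/108 + sqrt(2)*pi**3/10368 + sqrt(2)*pi**2/864 + 2/27.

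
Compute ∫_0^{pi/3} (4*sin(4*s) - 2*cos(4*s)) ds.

An antiderivative is F(s) = -sin(4*s)/2 - cos(4*s).
Then F(pi/3) - F(0) = (sqrt(3)/4 + 1/2) - (-1) = sqrt(3)/4 + 3/2.

sqrt(3)/4 + 3/2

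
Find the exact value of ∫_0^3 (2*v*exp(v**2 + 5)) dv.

-exp(5) + exp(14)

Let u = v**2 + 5, so du = 2*v dv. When v = 0, u = 5; when v = 3, u = 14.
The integral becomes ∫ exp(u) du from 5 to 14, with antiderivative exp(u).
Back in v: F(v) = exp(v**2 + 5).
Then F(3) - F(0) = (exp(14)) - (exp(5)) = -exp(5) + exp(14).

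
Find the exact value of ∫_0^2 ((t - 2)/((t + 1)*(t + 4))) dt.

log(3/4)

Factor the denominator: t**2 + 5*t + 4 = (t + 4)(t + 1).
Partial fractions: (t - 2)/((t + 1)*(t + 4)) = 2/(t + 4) - 1/(t + 1).
An antiderivative is F(t) = -log(t + 1) + 2*log(t + 4).
Then F(2) - F(0) = (log(12)) - (log(16)) = log(3/4).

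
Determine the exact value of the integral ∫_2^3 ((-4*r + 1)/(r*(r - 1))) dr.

-log(12)

Factor the denominator: r**2 - r = r(r - 1).
Partial fractions: (-4*r + 1)/(r*(r - 1)) = -1/r - 3/(r - 1).
An antiderivative is F(r) = -log(r) - 3*log(r - 1).
Then F(3) - F(2) = (-log(24)) - (-log(2)) = -log(12).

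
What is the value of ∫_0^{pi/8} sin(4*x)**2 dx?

pi/16

Use the identity sin^2(4*x) = (1 - cos(8*x))/2.
An antiderivative is F(x) = x/2 - sin(8*x)/16.
Then F(pi/8) - F(0) = (pi/16) - (0) = pi/16.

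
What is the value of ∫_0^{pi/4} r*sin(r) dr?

Integrate by parts once (u = r, dv = sin(r) dr).
An antiderivative is F(r) = -r*cos(r) + sin(r).
Then F(pi/4) - F(0) = (sqrt(2)*(4 - pi)/8) - (0) = sqrt(2)*(4 - pi)/8.

sqrt(2)*(4 - pi)/8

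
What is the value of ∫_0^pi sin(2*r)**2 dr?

pi/2

Use the identity sin^2(2*r) = (1 - cos(4*r))/2.
An antiderivative is F(r) = r/2 - sin(4*r)/8.
Then F(pi) - F(0) = (pi/2) - (0) = pi/2.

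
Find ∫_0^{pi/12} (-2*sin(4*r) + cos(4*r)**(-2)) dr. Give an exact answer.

-1/4 + sqrt(3)/4

An antiderivative is F(r) = cos(4*r)/2 + tan(4*r)/4.
Then F(pi/12) - F(0) = (1/4 + sqrt(3)/4) - (1/2) = -1/4 + sqrt(3)/4.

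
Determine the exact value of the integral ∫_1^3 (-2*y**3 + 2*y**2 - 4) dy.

By the power rule, an antiderivative is F(y) = -y**4/2 + 2*y**3/3 - 4*y.
Then F(3) - F(1) = (-69/2) - (-23/6) = -92/3.

-92/3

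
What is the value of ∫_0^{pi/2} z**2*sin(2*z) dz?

-1/2 + pi**2/8

Integrate by parts twice (u = z^2, dv = sin(2*z) dz).
An antiderivative is F(z) = -z**2*cos(2*z)/2 + z*sin(2*z)/2 + cos(2*z)/4.
Then F(pi/2) - F(0) = (-1/4 + pi**2/8) - (1/4) = -1/2 + pi**2/8.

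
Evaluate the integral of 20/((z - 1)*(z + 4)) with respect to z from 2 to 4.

Factor the denominator: z**2 + 3*z - 4 = (z + 4)(z - 1).
Partial fractions: 20/((z - 1)*(z + 4)) = -4/(z + 4) + 4/(z - 1).
An antiderivative is F(z) = 4*log(z - 1) - 4*log(z + 4).
Then F(4) - F(2) = (-12*log(2) + 4*log(3)) - (-4*log(3) - 4*log(2)) = -8*log(2) + 8*log(3).

-8*log(2) + 8*log(3)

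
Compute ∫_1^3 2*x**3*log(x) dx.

Integrate by parts once (u = ln x, dv = 2*x**3 dx).
An antiderivative is F(x) = x**4*(4*log(x) - 1)/8.
Then F(3) - F(1) = (-81/8 + 81*log(3)/2) - (-1/8) = -10 + 81*log(3)/2.

-10 + 81*log(3)/2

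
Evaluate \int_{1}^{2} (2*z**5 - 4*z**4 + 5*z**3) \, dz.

By the power rule, an antiderivative is F(z) = z**6/3 - 4*z**5/5 + 5*z**4/4.
Then F(2) - F(1) = (236/15) - (47/60) = 299/20.

299/20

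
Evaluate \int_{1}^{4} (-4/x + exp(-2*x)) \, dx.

(-16*exp(8)*log(2) - 1 + exp(6))*exp(-8)/2

An antiderivative is F(x) = -4*log(x) - exp(-2*x)/2.
Then F(4) - F(1) = (-8*log(2) - exp(-8)/2) - (-exp(-2)/2) = (-16*exp(8)*log(2) - 1 + exp(6))*exp(-8)/2.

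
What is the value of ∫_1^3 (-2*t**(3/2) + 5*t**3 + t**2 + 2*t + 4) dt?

1882/15 - 36*sqrt(3)/5

By the power rule, an antiderivative is F(t) = -4*t**(5/2)/5 + 5*t**4/4 + t**3/3 + t**2 + 4*t.
Then F(3) - F(1) = (525/4 - 36*sqrt(3)/5) - (347/60) = 1882/15 - 36*sqrt(3)/5.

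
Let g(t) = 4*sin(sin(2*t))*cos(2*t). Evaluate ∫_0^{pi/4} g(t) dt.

Let u = sin(2*t), so du = 2*cos(2*t) dt. When t = 0, u = 0; when t = pi/4, u = 1.
The integral becomes 2·∫ sin(u) du from 0 to 1, with antiderivative -2*cos(u).
Back in t: F(t) = -2*cos(sin(2*t)).
Then F(pi/4) - F(0) = (-2*cos(1)) - (-2) = 2 - 2*cos(1).

2 - 2*cos(1)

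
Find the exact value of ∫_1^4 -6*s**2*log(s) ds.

42 - 256*log(2)

Integrate by parts once (u = ln s, dv = -6*s**2 ds).
An antiderivative is F(s) = -2*s**3*(3*log(s) - 1)/3.
Then F(4) - F(1) = (128/3 - 256*log(2)) - (2/3) = 42 - 256*log(2).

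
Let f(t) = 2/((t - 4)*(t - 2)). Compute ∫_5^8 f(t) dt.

Factor the denominator: t**2 - 6*t + 8 = (t - 2)(t - 4).
Partial fractions: 2/((t - 4)*(t - 2)) = -1/(t - 2) + 1/(t - 4).
An antiderivative is F(t) = log(t - 4) - log(t - 2).
Then F(8) - F(5) = (log(2/3)) - (-log(3)) = log(2).

log(2)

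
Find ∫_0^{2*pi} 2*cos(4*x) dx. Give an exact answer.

An antiderivative is F(x) = sin(4*x)/2.
Then F(2*pi) - F(0) = (0) - (0) = 0.

0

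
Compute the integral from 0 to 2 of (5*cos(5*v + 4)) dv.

Let u = 5*v + 4, so du = 5 dv. When v = 0, u = 4; when v = 2, u = 14.
The integral becomes ∫ cos(u) du from 4 to 14, with antiderivative sin(u).
Back in v: F(v) = sin(5*v + 4).
Then F(2) - F(0) = (sin(14)) - (sin(4)) = -sin(4) + sin(14).

-sin(4) + sin(14)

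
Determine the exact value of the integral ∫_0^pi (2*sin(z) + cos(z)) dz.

An antiderivative is F(z) = sin(z) - 2*cos(z).
Then F(pi) - F(0) = (2) - (-2) = 4.

4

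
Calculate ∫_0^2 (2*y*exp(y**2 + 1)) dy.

-exp(1) + exp(5)

Let u = y**2 + 1, so du = 2*y dy. When y = 0, u = 1; when y = 2, u = 5.
The integral becomes ∫ exp(u) du from 1 to 5, with antiderivative exp(u).
Back in y: F(y) = exp(y**2 + 1).
Then F(2) - F(0) = (exp(5)) - (exp(1)) = -exp(1) + exp(5).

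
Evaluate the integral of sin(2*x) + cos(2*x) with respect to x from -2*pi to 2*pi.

An antiderivative is F(x) = sin(2*x)/2 - cos(2*x)/2.
Then F(2*pi) - F(-2*pi) = (-1/2) - (-1/2) = 0.

0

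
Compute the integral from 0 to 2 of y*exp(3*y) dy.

Integrate by parts once (u = y, dv = exp(3*y) dy).
An antiderivative is F(y) = (3*y - 1)*exp(3*y)/9.
Then F(2) - F(0) = (5*exp(6)/9) - (-1/9) = 1/9 + 5*exp(6)/9.

1/9 + 5*exp(6)/9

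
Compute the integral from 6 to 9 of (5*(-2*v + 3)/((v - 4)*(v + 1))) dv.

Factor the denominator: v**2 - 3*v - 4 = (v + 1)(v - 4).
Partial fractions: 5*(-2*v + 3)/((v - 4)*(v + 1)) = -5/(v + 1) - 5/(v - 4).
An antiderivative is F(v) = -5*log(v - 4) - 5*log(v + 1).
Then F(9) - F(6) = (-10*log(5) - 5*log(2)) - (-5*log(7) - 5*log(2)) = -10*log(5) + 5*log(7).

-10*log(5) + 5*log(7)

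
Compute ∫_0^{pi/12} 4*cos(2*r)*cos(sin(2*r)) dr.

Let u = sin(2*r), so du = 2*cos(2*r) dr. When r = 0, u = 0; when r = pi/12, u = 1/2.
The integral becomes 2·∫ cos(u) du from 0 to 1/2, with antiderivative 2*sin(u).
Back in r: F(r) = 2*sin(sin(2*r)).
Then F(pi/12) - F(0) = (2*sin(1/2)) - (0) = 2*sin(1/2).

2*sin(1/2)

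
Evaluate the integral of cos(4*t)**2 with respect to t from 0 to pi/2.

Use the identity cos^2(4*t) = (1 + cos(8*t))/2.
An antiderivative is F(t) = t/2 + sin(8*t)/16.
Then F(pi/2) - F(0) = (pi/4) - (0) = pi/4.

pi/4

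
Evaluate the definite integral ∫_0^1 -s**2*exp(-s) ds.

-2 + 5*exp(-1)

Integrate by parts twice (u = s^2, dv = -exp(-s) ds).
An antiderivative is F(s) = (s**2 + 2*s + 2)*exp(-s).
Then F(1) - F(0) = (5*exp(-1)) - (2) = -2 + 5*exp(-1).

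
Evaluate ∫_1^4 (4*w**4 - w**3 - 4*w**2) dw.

By the power rule, an antiderivative is F(w) = 4*w**5/5 - w**4/4 - 4*w**3/3.
Then F(4) - F(1) = (10048/15) - (-47/60) = 13413/20.

13413/20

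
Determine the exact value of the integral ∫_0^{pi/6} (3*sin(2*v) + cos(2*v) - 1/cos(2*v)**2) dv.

3/4 - sqrt(3)/4

An antiderivative is F(v) = sin(2*v)/2 - 3*cos(2*v)/2 - tan(2*v)/2.
Then F(pi/6) - F(0) = (-3/4 - sqrt(3)/4) - (-3/2) = 3/4 - sqrt(3)/4.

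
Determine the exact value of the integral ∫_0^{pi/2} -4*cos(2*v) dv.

0

An antiderivative is F(v) = -2*sin(2*v).
Then F(pi/2) - F(0) = (0) - (0) = 0.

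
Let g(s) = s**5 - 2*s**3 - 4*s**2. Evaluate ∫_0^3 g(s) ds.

By the power rule, an antiderivative is F(s) = s**6/6 - s**4/2 - 4*s**3/3.
Then F(3) - F(0) = (45) - (0) = 45.

45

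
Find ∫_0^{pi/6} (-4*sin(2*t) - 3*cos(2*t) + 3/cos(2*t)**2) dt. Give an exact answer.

-1 + 3*sqrt(3)/4

An antiderivative is F(t) = -3*sin(2*t)/2 + 2*cos(2*t) + 3*tan(2*t)/2.
Then F(pi/6) - F(0) = (1 + 3*sqrt(3)/4) - (2) = -1 + 3*sqrt(3)/4.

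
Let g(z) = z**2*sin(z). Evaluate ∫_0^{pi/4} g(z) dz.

-2 - sqrt(2)*pi**2/32 + sqrt(2)*pi/4 + sqrt(2)

Integrate by parts twice (u = z^2, dv = sin(z) dz).
An antiderivative is F(z) = -z**2*cos(z) + 2*z*sin(z) + 2*cos(z).
Then F(pi/4) - F(0) = (sqrt(2)*(-pi**2 + 8*pi + 32)/32) - (2) = -2 - sqrt(2)*pi**2/32 + sqrt(2)*pi/4 + sqrt(2).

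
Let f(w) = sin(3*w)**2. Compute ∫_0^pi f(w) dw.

Use the identity sin^2(3*w) = (1 - cos(6*w))/2.
An antiderivative is F(w) = w/2 - sin(6*w)/12.
Then F(pi) - F(0) = (pi/2) - (0) = pi/2.

pi/2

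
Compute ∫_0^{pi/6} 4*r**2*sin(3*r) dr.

Integrate by parts twice (u = r^2, dv = 4*sin(3*r) dr).
An antiderivative is F(r) = -4*r**2*cos(3*r)/3 + 8*r*sin(3*r)/9 + 8*cos(3*r)/27.
Then F(pi/6) - F(0) = (4*pi/27) - (8/27) = -8/27 + 4*pi/27.

-8/27 + 4*pi/27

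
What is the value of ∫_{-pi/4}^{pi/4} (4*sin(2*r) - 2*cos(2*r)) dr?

An antiderivative is F(r) = -sin(2*r) - 2*cos(2*r).
Then F(pi/4) - F(-pi/4) = (-1) - (1) = -2.

-2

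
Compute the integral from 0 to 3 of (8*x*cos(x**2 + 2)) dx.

Let u = x**2 + 2, so du = 2*x dx. When x = 0, u = 2; when x = 3, u = 11.
The integral becomes 4·∫ cos(u) du from 2 to 11, with antiderivative 4*sin(u).
Back in x: F(x) = 4*sin(x**2 + 2).
Then F(3) - F(0) = (4*sin(11)) - (4*sin(2)) = 4*sin(11) - 4*sin(2).

4*sin(11) - 4*sin(2)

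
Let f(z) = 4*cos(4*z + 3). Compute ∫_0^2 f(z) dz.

Let u = 4*z + 3, so du = 4 dz. When z = 0, u = 3; when z = 2, u = 11.
The integral becomes ∫ cos(u) du from 3 to 11, with antiderivative sin(u).
Back in z: F(z) = sin(4*z + 3).
Then F(2) - F(0) = (sin(11)) - (sin(3)) = sin(11) - sin(3).

sin(11) - sin(3)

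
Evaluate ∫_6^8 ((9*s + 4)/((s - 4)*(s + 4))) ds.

-4*log(5) + 4*log(3) + 9*log(2)

Factor the denominator: s**2 - 16 = (s + 4)(s - 4).
Partial fractions: (9*s + 4)/((s - 4)*(s + 4)) = 4/(s + 4) + 5/(s - 4).
An antiderivative is F(s) = 5*log(s - 4) + 4*log(s + 4).
Then F(8) - F(6) = (4*log(3) + 18*log(2)) - (9*log(2) + 4*log(5)) = -4*log(5) + 4*log(3) + 9*log(2).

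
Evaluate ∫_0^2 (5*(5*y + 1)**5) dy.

Let u = 5*y + 1, so du = 5 dy. When y = 0, u = 1; when y = 2, u = 11.
The integral becomes ∫ u**5 du from 1 to 11, with antiderivative u**6/6.
Back in y: F(y) = (5*y + 1)**6/6.
Then F(2) - F(0) = (1771561/6) - (1/6) = 295260.

295260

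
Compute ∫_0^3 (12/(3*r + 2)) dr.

-4*log(2) + 4*log(11)

Let u = 3*r + 2, so du = 3 dr. When r = 0, u = 2; when r = 3, u = 11.
The integral becomes 4·∫ 1/u du from 2 to 11, with antiderivative 4*log(u).
Back in r: F(r) = 4*log(3*r + 2).
Then F(3) - F(0) = (4*log(11)) - (log(16)) = -4*log(2) + 4*log(11).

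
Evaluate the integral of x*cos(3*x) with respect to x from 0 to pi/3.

-2/9

Integrate by parts once (u = x, dv = cos(3*x) dx).
An antiderivative is F(x) = x*sin(3*x)/3 + cos(3*x)/9.
Then F(pi/3) - F(0) = (-1/9) - (1/9) = -2/9.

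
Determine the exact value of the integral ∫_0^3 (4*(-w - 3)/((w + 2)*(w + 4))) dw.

-2*log(7) - 2*log(5) + 6*log(2)

Factor the denominator: w**2 + 6*w + 8 = (w + 4)(w + 2).
Partial fractions: 4*(-w - 3)/((w + 2)*(w + 4)) = -2/(w + 4) - 2/(w + 2).
An antiderivative is F(w) = -2*log(w + 2) - 2*log(w + 4).
Then F(3) - F(0) = (-2*log(7) - 2*log(5)) - (-log(64)) = -2*log(7) - 2*log(5) + 6*log(2).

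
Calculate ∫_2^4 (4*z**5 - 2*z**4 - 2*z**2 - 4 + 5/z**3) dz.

1078241/480

By the power rule, an antiderivative is F(z) = 2*z**6/3 - 2*z**5/5 - 2*z**3/3 - 4*z - 5/(2*z**2).
Then F(4) - F(2) = (361959/160) - (1909/120) = 1078241/480.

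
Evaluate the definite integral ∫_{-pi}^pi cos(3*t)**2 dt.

pi

Use the identity cos^2(3*t) = (1 + cos(6*t))/2.
An antiderivative is F(t) = t/2 + sin(6*t)/12.
Then F(pi) - F(-pi) = (pi/2) - (-pi/2) = pi.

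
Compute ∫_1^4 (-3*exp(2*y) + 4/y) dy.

-3*exp(8)/2 + 8*log(2) + 3*exp(2)/2

An antiderivative is F(y) = -3*exp(2*y)/2 + 4*log(y).
Then F(4) - F(1) = (-3*exp(8)/2 + 8*log(2)) - (-3*exp(2)/2) = -3*exp(8)/2 + 8*log(2) + 3*exp(2)/2.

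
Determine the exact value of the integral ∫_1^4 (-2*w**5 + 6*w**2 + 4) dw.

-1227

By the power rule, an antiderivative is F(w) = -w**6/3 + 2*w**3 + 4*w.
Then F(4) - F(1) = (-3664/3) - (17/3) = -1227.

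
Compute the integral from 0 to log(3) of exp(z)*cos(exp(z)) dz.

-sin(1) + sin(3)

Let u = exp(z), so du = exp(z) dz. When z = 0, u = 1; when z = log(3), u = 3.
The integral becomes ∫ cos(u) du from 1 to 3, with antiderivative sin(u).
Back in z: F(z) = sin(exp(z)).
Then F(log(3)) - F(0) = (sin(3)) - (sin(1)) = -sin(1) + sin(3).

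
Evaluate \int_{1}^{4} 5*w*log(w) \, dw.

-75/4 + 80*log(2)

Integrate by parts once (u = ln w, dv = 5*w dw).
An antiderivative is F(w) = 5*w**2*(2*log(w) - 1)/4.
Then F(4) - F(1) = (-20 + 80*log(2)) - (-5/4) = -75/4 + 80*log(2).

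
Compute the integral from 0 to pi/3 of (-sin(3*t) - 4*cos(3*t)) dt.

-2/3

An antiderivative is F(t) = -4*sin(3*t)/3 + cos(3*t)/3.
Then F(pi/3) - F(0) = (-1/3) - (1/3) = -2/3.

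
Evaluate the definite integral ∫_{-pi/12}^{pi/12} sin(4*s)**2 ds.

-sqrt(3)/16 + pi/12

Use the identity sin^2(4*s) = (1 - cos(8*s))/2.
An antiderivative is F(s) = s/2 - sin(8*s)/16.
Then F(pi/12) - F(-pi/12) = (-sqrt(3)/32 + pi/24) - (-pi/24 + sqrt(3)/32) = -sqrt(3)/16 + pi/12.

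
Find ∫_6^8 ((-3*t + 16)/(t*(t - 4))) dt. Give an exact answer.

Factor the denominator: t**2 - 4*t = t(t - 4).
Partial fractions: (-3*t + 16)/(t*(t - 4)) = -4/t + 1/(t - 4).
An antiderivative is F(t) = -4*log(t) + log(t - 4).
Then F(8) - F(6) = (-10*log(2)) - (-4*log(3) - 3*log(2)) = -7*log(2) + 4*log(3).

-7*log(2) + 4*log(3)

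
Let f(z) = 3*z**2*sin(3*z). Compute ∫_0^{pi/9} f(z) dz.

Integrate by parts twice (u = z^2, dv = 3*sin(3*z) dz).
An antiderivative is F(z) = -z**2*cos(3*z) + 2*z*sin(3*z)/3 + 2*cos(3*z)/9.
Then F(pi/9) - F(0) = (-pi**2/162 + 1/9 + sqrt(3)*pi/27) - (2/9) = -1/9 - pi**2/162 + sqrt(3)*pi/27.

-1/9 - pi**2/162 + sqrt(3)*pi/27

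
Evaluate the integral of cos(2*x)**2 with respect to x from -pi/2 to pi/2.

Use the identity cos^2(2*x) = (1 + cos(4*x))/2.
An antiderivative is F(x) = x/2 + sin(4*x)/8.
Then F(pi/2) - F(-pi/2) = (pi/4) - (-pi/4) = pi/2.

pi/2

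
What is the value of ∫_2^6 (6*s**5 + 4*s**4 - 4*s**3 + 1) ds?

257556/5

By the power rule, an antiderivative is F(s) = s**6 + 4*s**5/5 - s**4 + s.
Then F(6) - F(2) = (257934/5) - (378/5) = 257556/5.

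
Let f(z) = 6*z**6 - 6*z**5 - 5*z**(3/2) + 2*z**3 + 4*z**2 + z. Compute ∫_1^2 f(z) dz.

By the power rule, an antiderivative is F(z) = 6*z**7/7 - z**6 - 2*z**(5/2) + z**4/2 + 4*z**3/3 + z**2/2.
Then F(2) - F(1) = (1394/21 - 8*sqrt(2)) - (4/21) = 1390/21 - 8*sqrt(2).

1390/21 - 8*sqrt(2)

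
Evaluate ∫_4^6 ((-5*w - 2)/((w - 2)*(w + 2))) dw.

Factor the denominator: w**2 - 4 = (w + 2)(w - 2).
Partial fractions: (-5*w - 2)/((w - 2)*(w + 2)) = -2/(w + 2) - 3/(w - 2).
An antiderivative is F(w) = -3*log(w - 2) - 2*log(w + 2).
Then F(6) - F(4) = (-12*log(2)) - (-5*log(2) - 2*log(3)) = -7*log(2) + 2*log(3).

-7*log(2) + 2*log(3)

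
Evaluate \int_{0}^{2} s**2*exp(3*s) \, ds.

Integrate by parts twice (u = s^2, dv = exp(3*s) ds).
An antiderivative is F(s) = (9*s**2 - 6*s + 2)*exp(3*s)/27.
Then F(2) - F(0) = (26*exp(6)/27) - (2/27) = -2/27 + 26*exp(6)/27.

-2/27 + 26*exp(6)/27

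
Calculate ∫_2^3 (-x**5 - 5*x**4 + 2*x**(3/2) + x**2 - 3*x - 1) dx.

-324 - 16*sqrt(2)/5 + 36*sqrt(3)/5

By the power rule, an antiderivative is F(x) = -x**6/6 + 4*x**(5/2)/5 - x**5 + x**3/3 - 3*x**2/2 - x.
Then F(3) - F(2) = (-372 + 36*sqrt(3)/5) - (-48 + 16*sqrt(2)/5) = -324 - 16*sqrt(2)/5 + 36*sqrt(3)/5.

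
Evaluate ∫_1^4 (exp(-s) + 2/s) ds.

An antiderivative is F(s) = 2*log(s) - exp(-s).
Then F(4) - F(1) = (-exp(-4) + 4*log(2)) - (-exp(-1)) = -exp(-4) + exp(-1) + 4*log(2).

-exp(-4) + exp(-1) + 4*log(2)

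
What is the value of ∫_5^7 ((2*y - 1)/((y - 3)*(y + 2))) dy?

log(18/7)

Factor the denominator: y**2 - y - 6 = (y + 2)(y - 3).
Partial fractions: (2*y - 1)/((y - 3)*(y + 2)) = 1/(y + 2) + 1/(y - 3).
An antiderivative is F(y) = log(y - 3) + log(y + 2).
Then F(7) - F(5) = (log(36)) - (log(14)) = log(18/7).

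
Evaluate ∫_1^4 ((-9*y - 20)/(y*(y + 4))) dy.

-22*log(2) + 4*log(5)

Factor the denominator: y**2 + 4*y = (y + 4)y.
Partial fractions: (-9*y - 20)/(y*(y + 4)) = -4/(y + 4) - 5/y.
An antiderivative is F(y) = -5*log(y) - 4*log(y + 4).
Then F(4) - F(1) = (-22*log(2)) - (-4*log(5)) = -22*log(2) + 4*log(5).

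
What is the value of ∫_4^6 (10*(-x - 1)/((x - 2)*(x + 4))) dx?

-5*log(5) + 5*log(2)

Factor the denominator: x**2 + 2*x - 8 = (x + 4)(x - 2).
Partial fractions: 10*(-x - 1)/((x - 2)*(x + 4)) = -5/(x + 4) - 5/(x - 2).
An antiderivative is F(x) = -5*log(x - 2) - 5*log(x + 4).
Then F(6) - F(4) = (-15*log(2) - 5*log(5)) - (-20*log(2)) = -5*log(5) + 5*log(2).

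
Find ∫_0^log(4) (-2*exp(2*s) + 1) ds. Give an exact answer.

-15 + log(4)

An antiderivative is F(s) = -exp(2*s) + s.
Then F(log(4)) - F(0) = (-16 + log(4)) - (-1) = -15 + log(4).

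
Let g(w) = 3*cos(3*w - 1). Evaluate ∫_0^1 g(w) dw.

sin(1) + sin(2)

Let u = 3*w - 1, so du = 3 dw. When w = 0, u = -1; when w = 1, u = 2.
The integral becomes ∫ cos(u) du from -1 to 2, with antiderivative sin(u).
Back in w: F(w) = sin(3*w - 1).
Then F(1) - F(0) = (sin(2)) - (-sin(1)) = sin(1) + sin(2).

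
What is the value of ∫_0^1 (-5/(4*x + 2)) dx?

-5*log(3)/4

An antiderivative is F(x) = -5*log(4*x + 2)/4.
Then F(1) - F(0) = (-5*log(6)/4) - (-5*log(2)/4) = -5*log(3)/4.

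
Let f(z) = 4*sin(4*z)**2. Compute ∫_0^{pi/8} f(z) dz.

pi/4

Use the identity sin^2(4*z) = (1 - cos(8*z))/2.
An antiderivative is F(z) = 2*z - sin(8*z)/4.
Then F(pi/8) - F(0) = (pi/4) - (0) = pi/4.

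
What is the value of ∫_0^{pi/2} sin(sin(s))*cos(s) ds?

Let u = sin(s), so du = cos(s) ds. When s = 0, u = 0; when s = pi/2, u = 1.
The integral becomes ∫ sin(u) du from 0 to 1, with antiderivative -cos(u).
Back in s: F(s) = -cos(sin(s)).
Then F(pi/2) - F(0) = (-cos(1)) - (-1) = 1 - cos(1).

1 - cos(1)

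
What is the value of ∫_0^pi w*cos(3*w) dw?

Integrate by parts once (u = w, dv = cos(3*w) dw).
An antiderivative is F(w) = w*sin(3*w)/3 + cos(3*w)/9.
Then F(pi) - F(0) = (-1/9) - (1/9) = -2/9.

-2/9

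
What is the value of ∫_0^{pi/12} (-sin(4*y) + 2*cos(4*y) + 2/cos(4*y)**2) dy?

-1/8 + 3*sqrt(3)/4

An antiderivative is F(y) = sin(4*y)/2 + cos(4*y)/4 + tan(4*y)/2.
Then F(pi/12) - F(0) = (1/8 + 3*sqrt(3)/4) - (1/4) = -1/8 + 3*sqrt(3)/4.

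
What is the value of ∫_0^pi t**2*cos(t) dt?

-2*pi

Integrate by parts twice (u = t^2, dv = cos(t) dt).
An antiderivative is F(t) = t**2*sin(t) + 2*t*cos(t) - 2*sin(t).
Then F(pi) - F(0) = (-2*pi) - (0) = -2*pi.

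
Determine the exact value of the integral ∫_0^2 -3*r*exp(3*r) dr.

Integrate by parts once (u = r, dv = -3*exp(3*r) dr).
An antiderivative is F(r) = (-3*r + 1)*exp(3*r)/3.
Then F(2) - F(0) = (-5*exp(6)/3) - (1/3) = -5*exp(6)/3 - 1/3.

-5*exp(6)/3 - 1/3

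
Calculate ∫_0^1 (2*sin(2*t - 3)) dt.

Let u = 2*t - 3, so du = 2 dt. When t = 0, u = -3; when t = 1, u = -1.
The integral becomes ∫ sin(u) du from -3 to -1, with antiderivative -cos(u).
Back in t: F(t) = -cos(2*t - 3).
Then F(1) - F(0) = (-cos(1)) - (-cos(3)) = cos(3) - cos(1).

cos(3) - cos(1)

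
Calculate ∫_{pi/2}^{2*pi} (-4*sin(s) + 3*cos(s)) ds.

An antiderivative is F(s) = 3*sin(s) + 4*cos(s).
Then F(2*pi) - F(pi/2) = (4) - (3) = 1.

1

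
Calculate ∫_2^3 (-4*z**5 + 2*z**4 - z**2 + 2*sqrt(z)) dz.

-5479/15 - 8*sqrt(2)/3 + 4*sqrt(3)

By the power rule, an antiderivative is F(z) = -2*z**6/3 + 2*z**5/5 + 4*z**(3/2)/3 - z**3/3.
Then F(3) - F(2) = (-1989/5 + 4*sqrt(3)) - (-488/15 + 8*sqrt(2)/3) = -5479/15 - 8*sqrt(2)/3 + 4*sqrt(3).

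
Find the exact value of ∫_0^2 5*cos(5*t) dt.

sin(10)

Let u = 5*t, so du = 5 dt. When t = 0, u = 0; when t = 2, u = 10.
The integral becomes ∫ cos(u) du from 0 to 10, with antiderivative sin(u).
Back in t: F(t) = sin(5*t).
Then F(2) - F(0) = (sin(10)) - (0) = sin(10).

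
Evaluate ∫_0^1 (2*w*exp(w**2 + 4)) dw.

-exp(4) + exp(5)

Let u = w**2 + 4, so du = 2*w dw. When w = 0, u = 4; when w = 1, u = 5.
The integral becomes ∫ exp(u) du from 4 to 5, with antiderivative exp(u).
Back in w: F(w) = exp(w**2 + 4).
Then F(1) - F(0) = (exp(5)) - (exp(4)) = -exp(4) + exp(5).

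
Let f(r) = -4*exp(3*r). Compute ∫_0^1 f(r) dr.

4/3 - 4*exp(3)/3

An antiderivative is F(r) = -4*exp(3*r)/3.
Then F(1) - F(0) = (-4*exp(3)/3) - (-4/3) = 4/3 - 4*exp(3)/3.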